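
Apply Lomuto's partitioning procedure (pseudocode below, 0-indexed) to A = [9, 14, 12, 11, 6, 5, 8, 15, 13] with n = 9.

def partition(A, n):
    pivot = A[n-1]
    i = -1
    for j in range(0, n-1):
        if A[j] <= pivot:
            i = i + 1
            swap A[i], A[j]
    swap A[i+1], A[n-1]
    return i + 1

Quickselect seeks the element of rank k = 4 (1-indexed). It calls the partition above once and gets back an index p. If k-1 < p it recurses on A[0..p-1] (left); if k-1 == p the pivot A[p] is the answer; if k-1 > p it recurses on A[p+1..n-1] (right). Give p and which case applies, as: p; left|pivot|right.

6; left

pivot=13, i=-1
j=0: 9≤13, i=0, swap(0,0) ⇒ [9, 14, 12, 11, 6, 5, 8, 15, 13]
j=1: 14>13, skip
j=2: 12≤13, i=1, swap(1,2) ⇒ [9, 12, 14, 11, 6, 5, 8, 15, 13]
j=3: 11≤13, i=2, swap(2,3) ⇒ [9, 12, 11, 14, 6, 5, 8, 15, 13]
j=4: 6≤13, i=3, swap(3,4) ⇒ [9, 12, 11, 6, 14, 5, 8, 15, 13]
j=5: 5≤13, i=4, swap(4,5) ⇒ [9, 12, 11, 6, 5, 14, 8, 15, 13]
j=6: 8≤13, i=5, swap(5,6) ⇒ [9, 12, 11, 6, 5, 8, 14, 15, 13]
j=7: 15>13, skip
swap(6,8) ⇒ [9, 12, 11, 6, 5, 8, 13, 15, 14]; return 6
p = 6; k-1 = 3 < 6 ⇒ left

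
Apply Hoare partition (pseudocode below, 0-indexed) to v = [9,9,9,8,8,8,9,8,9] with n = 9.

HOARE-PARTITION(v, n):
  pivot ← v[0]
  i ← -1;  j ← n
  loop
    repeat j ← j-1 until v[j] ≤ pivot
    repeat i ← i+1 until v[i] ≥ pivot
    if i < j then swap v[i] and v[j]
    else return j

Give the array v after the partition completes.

pivot = v[0] = 9; i = -1, j = 9
j→8 (v[8]=9≤9), i→0 (v[0]=9≥9); i<j, swap → [9,9,9,8,8,8,9,8,9]
j→7 (v[7]=8≤9), i→1 (v[1]=9≥9); i<j, swap → [9,8,9,8,8,8,9,9,9]
j→6 (v[6]=9≤9), i→2 (v[2]=9≥9); i<j, swap → [9,8,9,8,8,8,9,9,9]
j→5, i→6; i≥j, return j=5. v = [9,8,9,8,8,8,9,9,9]

[9,8,9,8,8,8,9,9,9]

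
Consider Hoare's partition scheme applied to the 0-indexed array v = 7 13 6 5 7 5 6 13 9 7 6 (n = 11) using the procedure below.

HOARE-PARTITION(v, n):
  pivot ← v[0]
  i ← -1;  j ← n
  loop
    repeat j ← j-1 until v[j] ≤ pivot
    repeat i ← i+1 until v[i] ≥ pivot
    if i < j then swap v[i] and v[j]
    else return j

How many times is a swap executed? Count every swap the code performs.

3

pivot = v[0] = 7; i = -1, j = 11
j→10 (v[10]=6≤7), i→0 (v[0]=7≥7); i<j, swap → 6 13 6 5 7 5 6 13 9 7 7
j→9 (v[9]=7≤7), i→1 (v[1]=13≥7); i<j, swap → 6 7 6 5 7 5 6 13 9 13 7
j→6 (v[6]=6≤7), i→4 (v[4]=7≥7); i<j, swap → 6 7 6 5 6 5 7 13 9 13 7
j→5, i→6; i≥j, return j=5. v = 6 7 6 5 6 5 7 13 9 13 7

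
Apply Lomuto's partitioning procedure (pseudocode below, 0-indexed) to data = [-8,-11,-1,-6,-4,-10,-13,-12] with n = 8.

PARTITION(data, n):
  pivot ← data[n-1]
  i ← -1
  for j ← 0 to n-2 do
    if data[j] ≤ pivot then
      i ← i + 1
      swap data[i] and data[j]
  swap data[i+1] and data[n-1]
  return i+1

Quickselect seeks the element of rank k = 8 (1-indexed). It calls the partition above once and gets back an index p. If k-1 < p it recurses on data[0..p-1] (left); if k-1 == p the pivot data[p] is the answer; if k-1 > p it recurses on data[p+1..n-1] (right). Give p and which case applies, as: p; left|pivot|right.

1; right

pivot = data[7] = -12; i = -1
j=0: data[0]=-8 > -12 → no swap
j=1: data[1]=-11 > -12 → no swap
j=2: data[2]=-1 > -12 → no swap
j=3: data[3]=-6 > -12 → no swap
j=4: data[4]=-4 > -12 → no swap
j=5: data[5]=-10 > -12 → no swap
j=6: data[6]=-13 ≤ -12 → i=0, swap data[0],data[6] → [-13,-11,-1,-6,-4,-10,-8,-12]
final swap data[1],data[7] → [-13,-12,-1,-6,-4,-10,-8,-11]; return 1
p = 1; k-1 = 7 > 1 ⇒ right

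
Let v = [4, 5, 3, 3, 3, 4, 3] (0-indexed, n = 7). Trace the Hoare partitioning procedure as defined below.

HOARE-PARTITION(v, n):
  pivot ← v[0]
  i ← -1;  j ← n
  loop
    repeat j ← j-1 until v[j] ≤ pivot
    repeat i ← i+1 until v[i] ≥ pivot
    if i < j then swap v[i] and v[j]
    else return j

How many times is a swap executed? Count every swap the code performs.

pivot=4
j stops at 6 (3), i stops at 0 (4); swap ⇒ [3, 5, 3, 3, 3, 4, 4]
j stops at 5 (4), i stops at 1 (5); swap ⇒ [3, 4, 3, 3, 3, 5, 4]
j stops at 4, i stops at 5; i≥j ⇒ return 4. v=[3, 4, 3, 3, 3, 5, 4]

2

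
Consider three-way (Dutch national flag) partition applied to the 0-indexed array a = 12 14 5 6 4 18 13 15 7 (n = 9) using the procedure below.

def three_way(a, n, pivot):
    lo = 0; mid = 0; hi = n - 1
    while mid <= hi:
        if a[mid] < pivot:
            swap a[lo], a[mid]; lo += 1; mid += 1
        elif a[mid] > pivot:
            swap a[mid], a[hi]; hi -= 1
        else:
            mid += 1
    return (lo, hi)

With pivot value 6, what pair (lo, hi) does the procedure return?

(2, 2)

pivot = 6; lo=0, mid=0, hi=8
a[mid]=12>6: swap a[0],a[8]; hi=7 → 7 14 5 6 4 18 13 15 12
a[mid]=7>6: swap a[0],a[7]; hi=6 → 15 14 5 6 4 18 13 7 12
a[mid]=15>6: swap a[0],a[6]; hi=5 → 13 14 5 6 4 18 15 7 12
a[mid]=13>6: swap a[0],a[5]; hi=4 → 18 14 5 6 4 13 15 7 12
a[mid]=18>6: swap a[0],a[4]; hi=3 → 4 14 5 6 18 13 15 7 12
a[mid]=4<6: swap a[0],a[0]; lo=1,mid=1 → 4 14 5 6 18 13 15 7 12
a[mid]=14>6: swap a[1],a[3]; hi=2 → 4 6 5 14 18 13 15 7 12
a[mid]=6=6: mid=2
a[mid]=5<6: swap a[1],a[2]; lo=2,mid=3 → 4 5 6 14 18 13 15 7 12
end: lo=2, hi=2; a = 4 5 6 14 18 13 15 7 12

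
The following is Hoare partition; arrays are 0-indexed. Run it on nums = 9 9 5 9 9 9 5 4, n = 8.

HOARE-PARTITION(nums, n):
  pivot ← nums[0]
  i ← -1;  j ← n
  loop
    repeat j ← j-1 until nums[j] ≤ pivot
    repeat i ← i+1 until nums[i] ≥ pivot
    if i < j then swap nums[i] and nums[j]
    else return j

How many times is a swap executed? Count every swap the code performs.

pivot=9
j stops at 7 (4), i stops at 0 (9); swap ⇒ 4 9 5 9 9 9 5 9
j stops at 6 (5), i stops at 1 (9); swap ⇒ 4 5 5 9 9 9 9 9
j stops at 5 (9), i stops at 3 (9); swap ⇒ 4 5 5 9 9 9 9 9
j stops at 4, i stops at 4; i≥j ⇒ return 4. nums=4 5 5 9 9 9 9 9

3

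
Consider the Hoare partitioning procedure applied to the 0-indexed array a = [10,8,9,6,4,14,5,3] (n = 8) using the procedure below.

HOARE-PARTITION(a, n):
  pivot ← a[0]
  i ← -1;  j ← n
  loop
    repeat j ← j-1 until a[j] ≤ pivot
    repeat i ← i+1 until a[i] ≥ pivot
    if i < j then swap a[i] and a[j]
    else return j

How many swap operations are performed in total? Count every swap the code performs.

pivot = a[0] = 10; i = -1, j = 8
j→7 (a[7]=3≤10), i→0 (a[0]=10≥10); i<j, swap → [3,8,9,6,4,14,5,10]
j→6 (a[6]=5≤10), i→5 (a[5]=14≥10); i<j, swap → [3,8,9,6,4,5,14,10]
j→5, i→6; i≥j, return j=5. a = [3,8,9,6,4,5,14,10]

2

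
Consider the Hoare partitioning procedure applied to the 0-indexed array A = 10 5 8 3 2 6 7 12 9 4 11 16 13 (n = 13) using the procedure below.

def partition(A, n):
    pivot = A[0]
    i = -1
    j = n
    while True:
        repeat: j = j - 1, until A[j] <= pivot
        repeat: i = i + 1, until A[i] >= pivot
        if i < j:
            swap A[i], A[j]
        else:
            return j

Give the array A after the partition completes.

4 5 8 3 2 6 7 9 12 10 11 16 13

pivot = A[0] = 10; i = -1, j = 13
j→9 (A[9]=4≤10), i→0 (A[0]=10≥10); i<j, swap → 4 5 8 3 2 6 7 12 9 10 11 16 13
j→8 (A[8]=9≤10), i→7 (A[7]=12≥10); i<j, swap → 4 5 8 3 2 6 7 9 12 10 11 16 13
j→7, i→8; i≥j, return j=7. A = 4 5 8 3 2 6 7 9 12 10 11 16 13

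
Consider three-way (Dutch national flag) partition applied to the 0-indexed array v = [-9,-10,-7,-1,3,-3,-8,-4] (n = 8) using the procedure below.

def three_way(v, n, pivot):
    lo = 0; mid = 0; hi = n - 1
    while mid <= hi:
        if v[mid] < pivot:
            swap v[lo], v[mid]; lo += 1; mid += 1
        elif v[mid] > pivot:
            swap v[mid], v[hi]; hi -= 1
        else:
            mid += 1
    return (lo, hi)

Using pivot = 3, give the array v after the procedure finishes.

[-9,-10,-7,-1,-3,-8,-4,3]

lo=0 mid=0 hi=7
-9<3: swap(0,0), lo=1 mid=1 ⇒ [-9,-10,-7,-1,3,-3,-8,-4]
-10<3: swap(1,1), lo=2 mid=2 ⇒ [-9,-10,-7,-1,3,-3,-8,-4]
-7<3: swap(2,2), lo=3 mid=3 ⇒ [-9,-10,-7,-1,3,-3,-8,-4]
-1<3: swap(3,3), lo=4 mid=4 ⇒ [-9,-10,-7,-1,3,-3,-8,-4]
3=3: mid=5
-3<3: swap(4,5), lo=5 mid=6 ⇒ [-9,-10,-7,-1,-3,3,-8,-4]
-8<3: swap(5,6), lo=6 mid=7 ⇒ [-9,-10,-7,-1,-3,-8,3,-4]
-4<3: swap(6,7), lo=7 mid=8 ⇒ [-9,-10,-7,-1,-3,-8,-4,3]
done. lo=7 hi=7; v=[-9,-10,-7,-1,-3,-8,-4,3]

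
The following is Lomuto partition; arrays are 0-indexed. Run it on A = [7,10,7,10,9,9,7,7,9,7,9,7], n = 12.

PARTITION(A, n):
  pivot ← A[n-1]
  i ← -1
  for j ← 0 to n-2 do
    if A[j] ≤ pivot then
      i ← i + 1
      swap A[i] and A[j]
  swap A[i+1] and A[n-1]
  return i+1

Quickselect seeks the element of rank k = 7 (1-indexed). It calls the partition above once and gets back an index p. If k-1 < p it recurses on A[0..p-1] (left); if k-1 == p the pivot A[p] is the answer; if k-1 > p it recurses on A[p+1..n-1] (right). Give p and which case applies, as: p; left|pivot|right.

5; right

pivot = A[11] = 7; i = -1
j=0: A[0]=7 ≤ 7 → i=0, swap A[0],A[0] (no change) → [7,10,7,10,9,9,7,7,9,7,9,7]
j=1: A[1]=10 > 7 → no swap
j=2: A[2]=7 ≤ 7 → i=1, swap A[1],A[2] → [7,7,10,10,9,9,7,7,9,7,9,7]
j=3: A[3]=10 > 7 → no swap
j=4: A[4]=9 > 7 → no swap
j=5: A[5]=9 > 7 → no swap
j=6: A[6]=7 ≤ 7 → i=2, swap A[2],A[6] → [7,7,7,10,9,9,10,7,9,7,9,7]
j=7: A[7]=7 ≤ 7 → i=3, swap A[3],A[7] → [7,7,7,7,9,9,10,10,9,7,9,7]
j=8: A[8]=9 > 7 → no swap
j=9: A[9]=7 ≤ 7 → i=4, swap A[4],A[9] → [7,7,7,7,7,9,10,10,9,9,9,7]
j=10: A[10]=9 > 7 → no swap
final swap A[5],A[11] → [7,7,7,7,7,7,10,10,9,9,9,9]; return 5
p = 5; k-1 = 6 > 5 ⇒ right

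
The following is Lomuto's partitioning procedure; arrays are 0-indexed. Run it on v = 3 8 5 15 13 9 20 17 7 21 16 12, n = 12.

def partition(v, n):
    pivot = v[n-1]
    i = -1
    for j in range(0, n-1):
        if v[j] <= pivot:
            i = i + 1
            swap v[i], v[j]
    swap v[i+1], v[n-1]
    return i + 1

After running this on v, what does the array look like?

pivot=12, i=-1
j=0: 3≤12, i=0, swap(0,0) ⇒ 3 8 5 15 13 9 20 17 7 21 16 12
j=1: 8≤12, i=1, swap(1,1) ⇒ 3 8 5 15 13 9 20 17 7 21 16 12
j=2: 5≤12, i=2, swap(2,2) ⇒ 3 8 5 15 13 9 20 17 7 21 16 12
j=3: 15>12, skip
j=4: 13>12, skip
j=5: 9≤12, i=3, swap(3,5) ⇒ 3 8 5 9 13 15 20 17 7 21 16 12
j=6: 20>12, skip
j=7: 17>12, skip
j=8: 7≤12, i=4, swap(4,8) ⇒ 3 8 5 9 7 15 20 17 13 21 16 12
j=9: 21>12, skip
j=10: 16>12, skip
swap(5,11) ⇒ 3 8 5 9 7 12 20 17 13 21 16 15; return 5

3 8 5 9 7 12 20 17 13 21 16 15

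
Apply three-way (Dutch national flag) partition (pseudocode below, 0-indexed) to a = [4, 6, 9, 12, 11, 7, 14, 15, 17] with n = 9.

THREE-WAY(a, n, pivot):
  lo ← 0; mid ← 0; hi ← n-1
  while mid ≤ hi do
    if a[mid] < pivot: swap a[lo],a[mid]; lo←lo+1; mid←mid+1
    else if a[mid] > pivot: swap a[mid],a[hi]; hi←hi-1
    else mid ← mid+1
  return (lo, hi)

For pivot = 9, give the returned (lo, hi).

(3, 3)

lo=0 mid=0 hi=8
4<9: swap(0,0), lo=1 mid=1 ⇒ [4, 6, 9, 12, 11, 7, 14, 15, 17]
6<9: swap(1,1), lo=2 mid=2 ⇒ [4, 6, 9, 12, 11, 7, 14, 15, 17]
9=9: mid=3
12>9: swap(3,8), hi=7 ⇒ [4, 6, 9, 17, 11, 7, 14, 15, 12]
17>9: swap(3,7), hi=6 ⇒ [4, 6, 9, 15, 11, 7, 14, 17, 12]
15>9: swap(3,6), hi=5 ⇒ [4, 6, 9, 14, 11, 7, 15, 17, 12]
14>9: swap(3,5), hi=4 ⇒ [4, 6, 9, 7, 11, 14, 15, 17, 12]
7<9: swap(2,3), lo=3 mid=4 ⇒ [4, 6, 7, 9, 11, 14, 15, 17, 12]
11>9: swap(4,4), hi=3 ⇒ [4, 6, 7, 9, 11, 14, 15, 17, 12]
done. lo=3 hi=3; a=[4, 6, 7, 9, 11, 14, 15, 17, 12]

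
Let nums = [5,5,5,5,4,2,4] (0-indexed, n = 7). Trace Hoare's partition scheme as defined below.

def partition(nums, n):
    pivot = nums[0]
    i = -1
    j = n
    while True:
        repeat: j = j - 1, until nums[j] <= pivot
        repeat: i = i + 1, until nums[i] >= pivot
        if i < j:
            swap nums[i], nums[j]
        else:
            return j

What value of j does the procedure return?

3

pivot = nums[0] = 5; i = -1, j = 7
j→6 (nums[6]=4≤5), i→0 (nums[0]=5≥5); i<j, swap → [4,5,5,5,4,2,5]
j→5 (nums[5]=2≤5), i→1 (nums[1]=5≥5); i<j, swap → [4,2,5,5,4,5,5]
j→4 (nums[4]=4≤5), i→2 (nums[2]=5≥5); i<j, swap → [4,2,4,5,5,5,5]
j→3, i→3; i≥j, return j=3. nums = [4,2,4,5,5,5,5]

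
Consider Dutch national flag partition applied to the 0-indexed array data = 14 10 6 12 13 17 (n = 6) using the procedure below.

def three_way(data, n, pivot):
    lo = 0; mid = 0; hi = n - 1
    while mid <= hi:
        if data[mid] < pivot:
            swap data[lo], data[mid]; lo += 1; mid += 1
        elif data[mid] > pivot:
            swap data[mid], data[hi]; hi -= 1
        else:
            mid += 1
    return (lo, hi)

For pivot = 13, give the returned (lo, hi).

(3, 3)

lo=0 mid=0 hi=5
14>13: swap(0,5), hi=4 ⇒ 17 10 6 12 13 14
17>13: swap(0,4), hi=3 ⇒ 13 10 6 12 17 14
13=13: mid=1
10<13: swap(0,1), lo=1 mid=2 ⇒ 10 13 6 12 17 14
6<13: swap(1,2), lo=2 mid=3 ⇒ 10 6 13 12 17 14
12<13: swap(2,3), lo=3 mid=4 ⇒ 10 6 12 13 17 14
done. lo=3 hi=3; data=10 6 12 13 17 14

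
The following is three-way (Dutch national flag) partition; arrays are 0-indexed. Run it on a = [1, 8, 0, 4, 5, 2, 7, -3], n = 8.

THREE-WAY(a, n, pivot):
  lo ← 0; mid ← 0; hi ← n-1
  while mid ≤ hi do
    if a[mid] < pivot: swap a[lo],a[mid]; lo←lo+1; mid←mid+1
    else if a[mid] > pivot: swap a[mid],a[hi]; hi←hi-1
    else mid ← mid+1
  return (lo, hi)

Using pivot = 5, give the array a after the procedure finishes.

pivot = 5; lo=0, mid=0, hi=7
a[mid]=1<5: swap a[0],a[0]; lo=1,mid=1 → [1, 8, 0, 4, 5, 2, 7, -3]
a[mid]=8>5: swap a[1],a[7]; hi=6 → [1, -3, 0, 4, 5, 2, 7, 8]
a[mid]=-3<5: swap a[1],a[1]; lo=2,mid=2 → [1, -3, 0, 4, 5, 2, 7, 8]
a[mid]=0<5: swap a[2],a[2]; lo=3,mid=3 → [1, -3, 0, 4, 5, 2, 7, 8]
a[mid]=4<5: swap a[3],a[3]; lo=4,mid=4 → [1, -3, 0, 4, 5, 2, 7, 8]
a[mid]=5=5: mid=5
a[mid]=2<5: swap a[4],a[5]; lo=5,mid=6 → [1, -3, 0, 4, 2, 5, 7, 8]
a[mid]=7>5: swap a[6],a[6]; hi=5 → [1, -3, 0, 4, 2, 5, 7, 8]
end: lo=5, hi=5; a = [1, -3, 0, 4, 2, 5, 7, 8]

[1, -3, 0, 4, 2, 5, 7, 8]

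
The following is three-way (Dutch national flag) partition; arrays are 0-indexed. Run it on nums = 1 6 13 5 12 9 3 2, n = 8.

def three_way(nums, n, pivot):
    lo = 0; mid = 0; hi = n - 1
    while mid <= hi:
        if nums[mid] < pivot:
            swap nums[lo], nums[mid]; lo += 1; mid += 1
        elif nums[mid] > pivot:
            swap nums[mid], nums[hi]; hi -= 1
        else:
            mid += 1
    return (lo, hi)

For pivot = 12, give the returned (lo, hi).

(6, 6)

pivot = 12; lo=0, mid=0, hi=7
nums[mid]=1<12: swap nums[0],nums[0]; lo=1,mid=1 → 1 6 13 5 12 9 3 2
nums[mid]=6<12: swap nums[1],nums[1]; lo=2,mid=2 → 1 6 13 5 12 9 3 2
nums[mid]=13>12: swap nums[2],nums[7]; hi=6 → 1 6 2 5 12 9 3 13
nums[mid]=2<12: swap nums[2],nums[2]; lo=3,mid=3 → 1 6 2 5 12 9 3 13
nums[mid]=5<12: swap nums[3],nums[3]; lo=4,mid=4 → 1 6 2 5 12 9 3 13
nums[mid]=12=12: mid=5
nums[mid]=9<12: swap nums[4],nums[5]; lo=5,mid=6 → 1 6 2 5 9 12 3 13
nums[mid]=3<12: swap nums[5],nums[6]; lo=6,mid=7 → 1 6 2 5 9 3 12 13
end: lo=6, hi=6; nums = 1 6 2 5 9 3 12 13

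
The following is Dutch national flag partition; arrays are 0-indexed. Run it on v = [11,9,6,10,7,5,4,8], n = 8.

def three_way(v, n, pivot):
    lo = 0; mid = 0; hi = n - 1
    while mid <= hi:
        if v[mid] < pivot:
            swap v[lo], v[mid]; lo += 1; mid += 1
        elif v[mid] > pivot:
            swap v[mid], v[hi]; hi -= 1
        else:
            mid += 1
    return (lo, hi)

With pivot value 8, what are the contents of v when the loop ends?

[4,6,5,7,8,10,9,11]

pivot = 8; lo=0, mid=0, hi=7
v[mid]=11>8: swap v[0],v[7]; hi=6 → [8,9,6,10,7,5,4,11]
v[mid]=8=8: mid=1
v[mid]=9>8: swap v[1],v[6]; hi=5 → [8,4,6,10,7,5,9,11]
v[mid]=4<8: swap v[0],v[1]; lo=1,mid=2 → [4,8,6,10,7,5,9,11]
v[mid]=6<8: swap v[1],v[2]; lo=2,mid=3 → [4,6,8,10,7,5,9,11]
v[mid]=10>8: swap v[3],v[5]; hi=4 → [4,6,8,5,7,10,9,11]
v[mid]=5<8: swap v[2],v[3]; lo=3,mid=4 → [4,6,5,8,7,10,9,11]
v[mid]=7<8: swap v[3],v[4]; lo=4,mid=5 → [4,6,5,7,8,10,9,11]
end: lo=4, hi=4; v = [4,6,5,7,8,10,9,11]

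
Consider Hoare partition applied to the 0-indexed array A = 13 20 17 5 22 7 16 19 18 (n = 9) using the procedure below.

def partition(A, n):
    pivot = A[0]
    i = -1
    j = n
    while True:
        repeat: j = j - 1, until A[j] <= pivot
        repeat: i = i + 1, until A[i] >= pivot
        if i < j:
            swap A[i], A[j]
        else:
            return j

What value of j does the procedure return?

1

pivot = A[0] = 13; i = -1, j = 9
j→5 (A[5]=7≤13), i→0 (A[0]=13≥13); i<j, swap → 7 20 17 5 22 13 16 19 18
j→3 (A[3]=5≤13), i→1 (A[1]=20≥13); i<j, swap → 7 5 17 20 22 13 16 19 18
j→1, i→2; i≥j, return j=1. A = 7 5 17 20 22 13 16 19 18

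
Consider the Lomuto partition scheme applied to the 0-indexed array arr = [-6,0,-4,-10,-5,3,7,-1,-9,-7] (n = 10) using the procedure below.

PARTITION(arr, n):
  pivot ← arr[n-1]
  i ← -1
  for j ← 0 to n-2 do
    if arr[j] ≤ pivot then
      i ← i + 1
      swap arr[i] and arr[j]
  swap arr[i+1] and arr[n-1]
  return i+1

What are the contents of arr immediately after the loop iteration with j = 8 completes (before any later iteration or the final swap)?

pivot=-7, i=-1
j=0: -6>-7, skip
j=1: 0>-7, skip
j=2: -4>-7, skip
j=3: -10≤-7, i=0, swap(0,3) ⇒ [-10,0,-4,-6,-5,3,7,-1,-9,-7]
j=4: -5>-7, skip
j=5: 3>-7, skip
j=6: 7>-7, skip
j=7: -1>-7, skip
j=8: -9≤-7, i=1, swap(1,8) ⇒ [-10,-9,-4,-6,-5,3,7,-1,0,-7]
(after j=8) arr = [-10,-9,-4,-6,-5,3,7,-1,0,-7]

[-10,-9,-4,-6,-5,3,7,-1,0,-7]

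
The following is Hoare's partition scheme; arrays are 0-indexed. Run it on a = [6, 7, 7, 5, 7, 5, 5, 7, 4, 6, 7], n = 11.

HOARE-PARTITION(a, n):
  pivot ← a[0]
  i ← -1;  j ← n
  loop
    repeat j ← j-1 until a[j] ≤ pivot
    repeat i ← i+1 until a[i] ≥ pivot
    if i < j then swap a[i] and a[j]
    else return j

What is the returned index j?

pivot=6
j stops at 9 (6), i stops at 0 (6); swap ⇒ [6, 7, 7, 5, 7, 5, 5, 7, 4, 6, 7]
j stops at 8 (4), i stops at 1 (7); swap ⇒ [6, 4, 7, 5, 7, 5, 5, 7, 7, 6, 7]
j stops at 6 (5), i stops at 2 (7); swap ⇒ [6, 4, 5, 5, 7, 5, 7, 7, 7, 6, 7]
j stops at 5 (5), i stops at 4 (7); swap ⇒ [6, 4, 5, 5, 5, 7, 7, 7, 7, 6, 7]
j stops at 4, i stops at 5; i≥j ⇒ return 4. a=[6, 4, 5, 5, 5, 7, 7, 7, 7, 6, 7]

4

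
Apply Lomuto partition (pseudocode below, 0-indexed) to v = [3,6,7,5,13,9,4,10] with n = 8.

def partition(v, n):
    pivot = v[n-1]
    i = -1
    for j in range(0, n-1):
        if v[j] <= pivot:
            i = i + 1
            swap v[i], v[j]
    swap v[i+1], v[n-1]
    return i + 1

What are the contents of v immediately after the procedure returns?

pivot = v[7] = 10; i = -1
j=0: v[0]=3 ≤ 10 → i=0, swap v[0],v[0] (no change) → [3,6,7,5,13,9,4,10]
j=1: v[1]=6 ≤ 10 → i=1, swap v[1],v[1] (no change) → [3,6,7,5,13,9,4,10]
j=2: v[2]=7 ≤ 10 → i=2, swap v[2],v[2] (no change) → [3,6,7,5,13,9,4,10]
j=3: v[3]=5 ≤ 10 → i=3, swap v[3],v[3] (no change) → [3,6,7,5,13,9,4,10]
j=4: v[4]=13 > 10 → no swap
j=5: v[5]=9 ≤ 10 → i=4, swap v[4],v[5] → [3,6,7,5,9,13,4,10]
j=6: v[6]=4 ≤ 10 → i=5, swap v[5],v[6] → [3,6,7,5,9,4,13,10]
final swap v[6],v[7] → [3,6,7,5,9,4,10,13]; return 6

[3,6,7,5,9,4,10,13]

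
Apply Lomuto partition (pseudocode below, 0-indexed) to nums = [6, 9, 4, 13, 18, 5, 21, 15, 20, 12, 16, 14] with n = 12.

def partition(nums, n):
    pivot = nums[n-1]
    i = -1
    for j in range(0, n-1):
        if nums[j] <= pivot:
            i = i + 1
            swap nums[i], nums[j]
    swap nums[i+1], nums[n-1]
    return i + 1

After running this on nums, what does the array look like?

pivot = nums[11] = 14; i = -1
j=0: nums[0]=6 ≤ 14 → i=0, swap nums[0],nums[0] (no change) → [6, 9, 4, 13, 18, 5, 21, 15, 20, 12, 16, 14]
j=1: nums[1]=9 ≤ 14 → i=1, swap nums[1],nums[1] (no change) → [6, 9, 4, 13, 18, 5, 21, 15, 20, 12, 16, 14]
j=2: nums[2]=4 ≤ 14 → i=2, swap nums[2],nums[2] (no change) → [6, 9, 4, 13, 18, 5, 21, 15, 20, 12, 16, 14]
j=3: nums[3]=13 ≤ 14 → i=3, swap nums[3],nums[3] (no change) → [6, 9, 4, 13, 18, 5, 21, 15, 20, 12, 16, 14]
j=4: nums[4]=18 > 14 → no swap
j=5: nums[5]=5 ≤ 14 → i=4, swap nums[4],nums[5] → [6, 9, 4, 13, 5, 18, 21, 15, 20, 12, 16, 14]
j=6: nums[6]=21 > 14 → no swap
j=7: nums[7]=15 > 14 → no swap
j=8: nums[8]=20 > 14 → no swap
j=9: nums[9]=12 ≤ 14 → i=5, swap nums[5],nums[9] → [6, 9, 4, 13, 5, 12, 21, 15, 20, 18, 16, 14]
j=10: nums[10]=16 > 14 → no swap
final swap nums[6],nums[11] → [6, 9, 4, 13, 5, 12, 14, 15, 20, 18, 16, 21]; return 6

[6, 9, 4, 13, 5, 12, 14, 15, 20, 18, 16, 21]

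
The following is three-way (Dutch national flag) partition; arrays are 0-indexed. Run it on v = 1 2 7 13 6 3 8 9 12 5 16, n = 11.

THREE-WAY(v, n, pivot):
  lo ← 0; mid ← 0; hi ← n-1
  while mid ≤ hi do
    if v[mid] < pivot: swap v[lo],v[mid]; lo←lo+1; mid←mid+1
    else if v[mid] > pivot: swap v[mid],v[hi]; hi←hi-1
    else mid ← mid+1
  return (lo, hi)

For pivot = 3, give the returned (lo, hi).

(2, 2)

pivot = 3; lo=0, mid=0, hi=10
v[mid]=1<3: swap v[0],v[0]; lo=1,mid=1 → 1 2 7 13 6 3 8 9 12 5 16
v[mid]=2<3: swap v[1],v[1]; lo=2,mid=2 → 1 2 7 13 6 3 8 9 12 5 16
v[mid]=7>3: swap v[2],v[10]; hi=9 → 1 2 16 13 6 3 8 9 12 5 7
v[mid]=16>3: swap v[2],v[9]; hi=8 → 1 2 5 13 6 3 8 9 12 16 7
v[mid]=5>3: swap v[2],v[8]; hi=7 → 1 2 12 13 6 3 8 9 5 16 7
v[mid]=12>3: swap v[2],v[7]; hi=6 → 1 2 9 13 6 3 8 12 5 16 7
v[mid]=9>3: swap v[2],v[6]; hi=5 → 1 2 8 13 6 3 9 12 5 16 7
v[mid]=8>3: swap v[2],v[5]; hi=4 → 1 2 3 13 6 8 9 12 5 16 7
v[mid]=3=3: mid=3
v[mid]=13>3: swap v[3],v[4]; hi=3 → 1 2 3 6 13 8 9 12 5 16 7
v[mid]=6>3: swap v[3],v[3]; hi=2 → 1 2 3 6 13 8 9 12 5 16 7
end: lo=2, hi=2; v = 1 2 3 6 13 8 9 12 5 16 7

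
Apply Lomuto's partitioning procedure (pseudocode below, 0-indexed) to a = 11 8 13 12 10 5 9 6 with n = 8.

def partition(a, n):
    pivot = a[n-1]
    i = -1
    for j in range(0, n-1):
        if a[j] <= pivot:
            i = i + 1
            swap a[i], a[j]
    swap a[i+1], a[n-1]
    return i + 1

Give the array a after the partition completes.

pivot = a[7] = 6; i = -1
j=0: a[0]=11 > 6 → no swap
j=1: a[1]=8 > 6 → no swap
j=2: a[2]=13 > 6 → no swap
j=3: a[3]=12 > 6 → no swap
j=4: a[4]=10 > 6 → no swap
j=5: a[5]=5 ≤ 6 → i=0, swap a[0],a[5] → 5 8 13 12 10 11 9 6
j=6: a[6]=9 > 6 → no swap
final swap a[1],a[7] → 5 6 13 12 10 11 9 8; return 1

5 6 13 12 10 11 9 8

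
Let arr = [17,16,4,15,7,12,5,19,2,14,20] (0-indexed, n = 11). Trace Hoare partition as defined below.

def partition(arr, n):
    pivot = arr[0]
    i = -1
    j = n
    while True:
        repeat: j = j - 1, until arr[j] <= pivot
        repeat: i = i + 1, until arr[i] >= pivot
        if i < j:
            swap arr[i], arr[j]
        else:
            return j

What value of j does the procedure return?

7

pivot=17
j stops at 9 (14), i stops at 0 (17); swap ⇒ [14,16,4,15,7,12,5,19,2,17,20]
j stops at 8 (2), i stops at 7 (19); swap ⇒ [14,16,4,15,7,12,5,2,19,17,20]
j stops at 7, i stops at 8; i≥j ⇒ return 7. arr=[14,16,4,15,7,12,5,2,19,17,20]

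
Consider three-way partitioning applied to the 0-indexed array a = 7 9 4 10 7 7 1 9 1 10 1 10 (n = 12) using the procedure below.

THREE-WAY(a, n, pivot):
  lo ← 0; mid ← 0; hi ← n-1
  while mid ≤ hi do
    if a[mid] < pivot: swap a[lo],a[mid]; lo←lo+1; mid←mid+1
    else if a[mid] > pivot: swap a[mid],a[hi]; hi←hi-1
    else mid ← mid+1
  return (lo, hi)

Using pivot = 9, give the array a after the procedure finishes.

7 4 1 7 7 1 1 9 9 10 10 10

pivot = 9; lo=0, mid=0, hi=11
a[mid]=7<9: swap a[0],a[0]; lo=1,mid=1 → 7 9 4 10 7 7 1 9 1 10 1 10
a[mid]=9=9: mid=2
a[mid]=4<9: swap a[1],a[2]; lo=2,mid=3 → 7 4 9 10 7 7 1 9 1 10 1 10
a[mid]=10>9: swap a[3],a[11]; hi=10 → 7 4 9 10 7 7 1 9 1 10 1 10
a[mid]=10>9: swap a[3],a[10]; hi=9 → 7 4 9 1 7 7 1 9 1 10 10 10
a[mid]=1<9: swap a[2],a[3]; lo=3,mid=4 → 7 4 1 9 7 7 1 9 1 10 10 10
a[mid]=7<9: swap a[3],a[4]; lo=4,mid=5 → 7 4 1 7 9 7 1 9 1 10 10 10
a[mid]=7<9: swap a[4],a[5]; lo=5,mid=6 → 7 4 1 7 7 9 1 9 1 10 10 10
a[mid]=1<9: swap a[5],a[6]; lo=6,mid=7 → 7 4 1 7 7 1 9 9 1 10 10 10
a[mid]=9=9: mid=8
a[mid]=1<9: swap a[6],a[8]; lo=7,mid=9 → 7 4 1 7 7 1 1 9 9 10 10 10
a[mid]=10>9: swap a[9],a[9]; hi=8 → 7 4 1 7 7 1 1 9 9 10 10 10
end: lo=7, hi=8; a = 7 4 1 7 7 1 1 9 9 10 10 10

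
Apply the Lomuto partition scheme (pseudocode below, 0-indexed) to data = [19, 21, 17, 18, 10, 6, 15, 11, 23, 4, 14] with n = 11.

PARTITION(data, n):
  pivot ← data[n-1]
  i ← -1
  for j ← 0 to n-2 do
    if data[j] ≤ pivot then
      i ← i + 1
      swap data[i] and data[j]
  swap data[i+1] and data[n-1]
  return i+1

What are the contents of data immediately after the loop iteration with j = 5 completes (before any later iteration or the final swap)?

[10, 6, 17, 18, 19, 21, 15, 11, 23, 4, 14]

pivot = data[10] = 14; i = -1
j=0: data[0]=19 > 14 → no swap
j=1: data[1]=21 > 14 → no swap
j=2: data[2]=17 > 14 → no swap
j=3: data[3]=18 > 14 → no swap
j=4: data[4]=10 ≤ 14 → i=0, swap data[0],data[4] → [10, 21, 17, 18, 19, 6, 15, 11, 23, 4, 14]
j=5: data[5]=6 ≤ 14 → i=1, swap data[1],data[5] → [10, 6, 17, 18, 19, 21, 15, 11, 23, 4, 14]
(after j=5) data = [10, 6, 17, 18, 19, 21, 15, 11, 23, 4, 14]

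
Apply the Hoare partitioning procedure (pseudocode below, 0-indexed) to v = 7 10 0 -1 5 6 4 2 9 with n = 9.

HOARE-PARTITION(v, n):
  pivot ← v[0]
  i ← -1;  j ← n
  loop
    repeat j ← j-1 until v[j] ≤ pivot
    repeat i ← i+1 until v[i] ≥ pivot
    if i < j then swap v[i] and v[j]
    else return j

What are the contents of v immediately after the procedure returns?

2 4 0 -1 5 6 10 7 9

pivot=7
j stops at 7 (2), i stops at 0 (7); swap ⇒ 2 10 0 -1 5 6 4 7 9
j stops at 6 (4), i stops at 1 (10); swap ⇒ 2 4 0 -1 5 6 10 7 9
j stops at 5, i stops at 6; i≥j ⇒ return 5. v=2 4 0 -1 5 6 10 7 9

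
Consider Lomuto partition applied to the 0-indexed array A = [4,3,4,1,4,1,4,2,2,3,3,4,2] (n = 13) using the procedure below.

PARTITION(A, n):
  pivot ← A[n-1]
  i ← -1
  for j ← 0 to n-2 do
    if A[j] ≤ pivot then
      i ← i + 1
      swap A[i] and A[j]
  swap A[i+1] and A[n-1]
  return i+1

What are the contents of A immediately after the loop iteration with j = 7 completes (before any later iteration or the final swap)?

[1,1,2,4,4,3,4,4,2,3,3,4,2]

pivot = A[12] = 2; i = -1
j=0: A[0]=4 > 2 → no swap
j=1: A[1]=3 > 2 → no swap
j=2: A[2]=4 > 2 → no swap
j=3: A[3]=1 ≤ 2 → i=0, swap A[0],A[3] → [1,3,4,4,4,1,4,2,2,3,3,4,2]
j=4: A[4]=4 > 2 → no swap
j=5: A[5]=1 ≤ 2 → i=1, swap A[1],A[5] → [1,1,4,4,4,3,4,2,2,3,3,4,2]
j=6: A[6]=4 > 2 → no swap
j=7: A[7]=2 ≤ 2 → i=2, swap A[2],A[7] → [1,1,2,4,4,3,4,4,2,3,3,4,2]
(after j=7) A = [1,1,2,4,4,3,4,4,2,3,3,4,2]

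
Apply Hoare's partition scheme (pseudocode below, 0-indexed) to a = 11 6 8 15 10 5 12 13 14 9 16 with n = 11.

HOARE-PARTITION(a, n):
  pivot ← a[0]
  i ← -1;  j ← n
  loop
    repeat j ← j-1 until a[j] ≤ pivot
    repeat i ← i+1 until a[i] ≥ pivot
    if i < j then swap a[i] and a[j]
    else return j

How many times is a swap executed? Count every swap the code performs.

2

pivot = a[0] = 11; i = -1, j = 11
j→9 (a[9]=9≤11), i→0 (a[0]=11≥11); i<j, swap → 9 6 8 15 10 5 12 13 14 11 16
j→5 (a[5]=5≤11), i→3 (a[3]=15≥11); i<j, swap → 9 6 8 5 10 15 12 13 14 11 16
j→4, i→5; i≥j, return j=4. a = 9 6 8 5 10 15 12 13 14 11 16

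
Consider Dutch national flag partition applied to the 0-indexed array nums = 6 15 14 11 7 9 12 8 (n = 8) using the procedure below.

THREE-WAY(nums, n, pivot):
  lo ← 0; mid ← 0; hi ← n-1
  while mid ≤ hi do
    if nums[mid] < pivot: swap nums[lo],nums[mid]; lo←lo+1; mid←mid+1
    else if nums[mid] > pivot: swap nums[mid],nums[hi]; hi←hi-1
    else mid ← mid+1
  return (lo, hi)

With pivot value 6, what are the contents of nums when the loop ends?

pivot = 6; lo=0, mid=0, hi=7
nums[mid]=6=6: mid=1
nums[mid]=15>6: swap nums[1],nums[7]; hi=6 → 6 8 14 11 7 9 12 15
nums[mid]=8>6: swap nums[1],nums[6]; hi=5 → 6 12 14 11 7 9 8 15
nums[mid]=12>6: swap nums[1],nums[5]; hi=4 → 6 9 14 11 7 12 8 15
nums[mid]=9>6: swap nums[1],nums[4]; hi=3 → 6 7 14 11 9 12 8 15
nums[mid]=7>6: swap nums[1],nums[3]; hi=2 → 6 11 14 7 9 12 8 15
nums[mid]=11>6: swap nums[1],nums[2]; hi=1 → 6 14 11 7 9 12 8 15
nums[mid]=14>6: swap nums[1],nums[1]; hi=0 → 6 14 11 7 9 12 8 15
end: lo=0, hi=0; nums = 6 14 11 7 9 12 8 15

6 14 11 7 9 12 8 15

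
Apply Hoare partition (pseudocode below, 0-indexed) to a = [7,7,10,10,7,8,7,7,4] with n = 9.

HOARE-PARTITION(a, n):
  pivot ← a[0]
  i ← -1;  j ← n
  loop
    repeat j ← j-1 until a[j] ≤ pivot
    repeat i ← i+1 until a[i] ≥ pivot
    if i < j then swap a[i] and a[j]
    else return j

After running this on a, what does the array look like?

pivot=7
j stops at 8 (4), i stops at 0 (7); swap ⇒ [4,7,10,10,7,8,7,7,7]
j stops at 7 (7), i stops at 1 (7); swap ⇒ [4,7,10,10,7,8,7,7,7]
j stops at 6 (7), i stops at 2 (10); swap ⇒ [4,7,7,10,7,8,10,7,7]
j stops at 4 (7), i stops at 3 (10); swap ⇒ [4,7,7,7,10,8,10,7,7]
j stops at 3, i stops at 4; i≥j ⇒ return 3. a=[4,7,7,7,10,8,10,7,7]

[4,7,7,7,10,8,10,7,7]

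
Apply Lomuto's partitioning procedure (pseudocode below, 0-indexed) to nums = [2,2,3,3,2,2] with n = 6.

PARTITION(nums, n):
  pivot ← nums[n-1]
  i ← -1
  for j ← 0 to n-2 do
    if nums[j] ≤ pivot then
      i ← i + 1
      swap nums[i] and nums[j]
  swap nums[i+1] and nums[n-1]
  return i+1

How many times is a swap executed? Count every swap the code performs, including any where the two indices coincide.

4

pivot = nums[5] = 2; i = -1
j=0: nums[0]=2 ≤ 2 → i=0, swap nums[0],nums[0] (no change) → [2,2,3,3,2,2]
j=1: nums[1]=2 ≤ 2 → i=1, swap nums[1],nums[1] (no change) → [2,2,3,3,2,2]
j=2: nums[2]=3 > 2 → no swap
j=3: nums[3]=3 > 2 → no swap
j=4: nums[4]=2 ≤ 2 → i=2, swap nums[2],nums[4] → [2,2,2,3,3,2]
final swap nums[3],nums[5] → [2,2,2,2,3,3]; return 3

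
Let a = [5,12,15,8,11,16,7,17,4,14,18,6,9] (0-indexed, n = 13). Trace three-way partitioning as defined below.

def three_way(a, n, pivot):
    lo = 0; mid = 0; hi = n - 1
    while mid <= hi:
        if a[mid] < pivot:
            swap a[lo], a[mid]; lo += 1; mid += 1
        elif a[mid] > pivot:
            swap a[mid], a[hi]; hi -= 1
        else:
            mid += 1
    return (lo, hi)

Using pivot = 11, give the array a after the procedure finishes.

[5,9,6,8,4,7,11,17,14,18,16,15,12]

pivot = 11; lo=0, mid=0, hi=12
a[mid]=5<11: swap a[0],a[0]; lo=1,mid=1 → [5,12,15,8,11,16,7,17,4,14,18,6,9]
a[mid]=12>11: swap a[1],a[12]; hi=11 → [5,9,15,8,11,16,7,17,4,14,18,6,12]
a[mid]=9<11: swap a[1],a[1]; lo=2,mid=2 → [5,9,15,8,11,16,7,17,4,14,18,6,12]
a[mid]=15>11: swap a[2],a[11]; hi=10 → [5,9,6,8,11,16,7,17,4,14,18,15,12]
a[mid]=6<11: swap a[2],a[2]; lo=3,mid=3 → [5,9,6,8,11,16,7,17,4,14,18,15,12]
a[mid]=8<11: swap a[3],a[3]; lo=4,mid=4 → [5,9,6,8,11,16,7,17,4,14,18,15,12]
a[mid]=11=11: mid=5
a[mid]=16>11: swap a[5],a[10]; hi=9 → [5,9,6,8,11,18,7,17,4,14,16,15,12]
a[mid]=18>11: swap a[5],a[9]; hi=8 → [5,9,6,8,11,14,7,17,4,18,16,15,12]
a[mid]=14>11: swap a[5],a[8]; hi=7 → [5,9,6,8,11,4,7,17,14,18,16,15,12]
a[mid]=4<11: swap a[4],a[5]; lo=5,mid=6 → [5,9,6,8,4,11,7,17,14,18,16,15,12]
a[mid]=7<11: swap a[5],a[6]; lo=6,mid=7 → [5,9,6,8,4,7,11,17,14,18,16,15,12]
a[mid]=17>11: swap a[7],a[7]; hi=6 → [5,9,6,8,4,7,11,17,14,18,16,15,12]
end: lo=6, hi=6; a = [5,9,6,8,4,7,11,17,14,18,16,15,12]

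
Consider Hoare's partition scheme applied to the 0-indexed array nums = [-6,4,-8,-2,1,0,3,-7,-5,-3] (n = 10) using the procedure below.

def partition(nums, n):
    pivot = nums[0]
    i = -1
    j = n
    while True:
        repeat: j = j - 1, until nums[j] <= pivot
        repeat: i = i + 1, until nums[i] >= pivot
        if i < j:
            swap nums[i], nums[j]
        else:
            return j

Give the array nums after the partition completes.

[-7,-8,4,-2,1,0,3,-6,-5,-3]

pivot = nums[0] = -6; i = -1, j = 10
j→7 (nums[7]=-7≤-6), i→0 (nums[0]=-6≥-6); i<j, swap → [-7,4,-8,-2,1,0,3,-6,-5,-3]
j→2 (nums[2]=-8≤-6), i→1 (nums[1]=4≥-6); i<j, swap → [-7,-8,4,-2,1,0,3,-6,-5,-3]
j→1, i→2; i≥j, return j=1. nums = [-7,-8,4,-2,1,0,3,-6,-5,-3]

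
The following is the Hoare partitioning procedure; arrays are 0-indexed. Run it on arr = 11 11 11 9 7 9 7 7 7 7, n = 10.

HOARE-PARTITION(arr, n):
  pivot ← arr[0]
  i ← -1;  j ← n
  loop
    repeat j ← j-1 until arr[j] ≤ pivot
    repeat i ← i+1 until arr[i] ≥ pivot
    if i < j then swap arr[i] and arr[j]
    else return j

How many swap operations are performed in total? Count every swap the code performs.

pivot=11
j stops at 9 (7), i stops at 0 (11); swap ⇒ 7 11 11 9 7 9 7 7 7 11
j stops at 8 (7), i stops at 1 (11); swap ⇒ 7 7 11 9 7 9 7 7 11 11
j stops at 7 (7), i stops at 2 (11); swap ⇒ 7 7 7 9 7 9 7 11 11 11
j stops at 6, i stops at 7; i≥j ⇒ return 6. arr=7 7 7 9 7 9 7 11 11 11

3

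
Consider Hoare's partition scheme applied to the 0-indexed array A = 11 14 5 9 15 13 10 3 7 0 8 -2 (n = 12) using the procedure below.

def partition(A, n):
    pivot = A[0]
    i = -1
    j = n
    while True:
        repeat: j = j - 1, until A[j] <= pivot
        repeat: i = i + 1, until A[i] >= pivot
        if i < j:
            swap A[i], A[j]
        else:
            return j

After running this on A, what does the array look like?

pivot=11
j stops at 11 (-2), i stops at 0 (11); swap ⇒ -2 14 5 9 15 13 10 3 7 0 8 11
j stops at 10 (8), i stops at 1 (14); swap ⇒ -2 8 5 9 15 13 10 3 7 0 14 11
j stops at 9 (0), i stops at 4 (15); swap ⇒ -2 8 5 9 0 13 10 3 7 15 14 11
j stops at 8 (7), i stops at 5 (13); swap ⇒ -2 8 5 9 0 7 10 3 13 15 14 11
j stops at 7, i stops at 8; i≥j ⇒ return 7. A=-2 8 5 9 0 7 10 3 13 15 14 11

-2 8 5 9 0 7 10 3 13 15 14 11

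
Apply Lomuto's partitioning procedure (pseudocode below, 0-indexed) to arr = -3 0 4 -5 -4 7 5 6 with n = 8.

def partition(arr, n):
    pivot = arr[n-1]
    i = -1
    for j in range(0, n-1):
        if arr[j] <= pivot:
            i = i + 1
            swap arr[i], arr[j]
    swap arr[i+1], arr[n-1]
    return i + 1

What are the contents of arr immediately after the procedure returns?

pivot = arr[7] = 6; i = -1
j=0: arr[0]=-3 ≤ 6 → i=0, swap arr[0],arr[0] (no change) → -3 0 4 -5 -4 7 5 6
j=1: arr[1]=0 ≤ 6 → i=1, swap arr[1],arr[1] (no change) → -3 0 4 -5 -4 7 5 6
j=2: arr[2]=4 ≤ 6 → i=2, swap arr[2],arr[2] (no change) → -3 0 4 -5 -4 7 5 6
j=3: arr[3]=-5 ≤ 6 → i=3, swap arr[3],arr[3] (no change) → -3 0 4 -5 -4 7 5 6
j=4: arr[4]=-4 ≤ 6 → i=4, swap arr[4],arr[4] (no change) → -3 0 4 -5 -4 7 5 6
j=5: arr[5]=7 > 6 → no swap
j=6: arr[6]=5 ≤ 6 → i=5, swap arr[5],arr[6] → -3 0 4 -5 -4 5 7 6
final swap arr[6],arr[7] → -3 0 4 -5 -4 5 6 7; return 6

-3 0 4 -5 -4 5 6 7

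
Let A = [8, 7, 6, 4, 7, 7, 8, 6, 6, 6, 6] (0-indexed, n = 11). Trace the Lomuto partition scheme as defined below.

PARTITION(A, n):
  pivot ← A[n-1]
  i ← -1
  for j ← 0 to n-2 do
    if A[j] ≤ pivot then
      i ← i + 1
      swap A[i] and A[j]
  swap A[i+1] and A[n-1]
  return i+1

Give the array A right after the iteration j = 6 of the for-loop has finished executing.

pivot = A[10] = 6; i = -1
j=0: A[0]=8 > 6 → no swap
j=1: A[1]=7 > 6 → no swap
j=2: A[2]=6 ≤ 6 → i=0, swap A[0],A[2] → [6, 7, 8, 4, 7, 7, 8, 6, 6, 6, 6]
j=3: A[3]=4 ≤ 6 → i=1, swap A[1],A[3] → [6, 4, 8, 7, 7, 7, 8, 6, 6, 6, 6]
j=4: A[4]=7 > 6 → no swap
j=5: A[5]=7 > 6 → no swap
j=6: A[6]=8 > 6 → no swap
(after j=6) A = [6, 4, 8, 7, 7, 7, 8, 6, 6, 6, 6]

[6, 4, 8, 7, 7, 7, 8, 6, 6, 6, 6]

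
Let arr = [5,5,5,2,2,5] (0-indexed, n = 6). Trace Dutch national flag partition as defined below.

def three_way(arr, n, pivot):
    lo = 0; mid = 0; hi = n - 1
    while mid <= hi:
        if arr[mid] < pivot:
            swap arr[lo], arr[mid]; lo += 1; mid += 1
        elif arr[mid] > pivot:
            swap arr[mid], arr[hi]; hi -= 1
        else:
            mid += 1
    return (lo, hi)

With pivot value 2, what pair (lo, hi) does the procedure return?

(0, 1)

lo=0 mid=0 hi=5
5>2: swap(0,5), hi=4 ⇒ [5,5,5,2,2,5]
5>2: swap(0,4), hi=3 ⇒ [2,5,5,2,5,5]
2=2: mid=1
5>2: swap(1,3), hi=2 ⇒ [2,2,5,5,5,5]
2=2: mid=2
5>2: swap(2,2), hi=1 ⇒ [2,2,5,5,5,5]
done. lo=0 hi=1; arr=[2,2,5,5,5,5]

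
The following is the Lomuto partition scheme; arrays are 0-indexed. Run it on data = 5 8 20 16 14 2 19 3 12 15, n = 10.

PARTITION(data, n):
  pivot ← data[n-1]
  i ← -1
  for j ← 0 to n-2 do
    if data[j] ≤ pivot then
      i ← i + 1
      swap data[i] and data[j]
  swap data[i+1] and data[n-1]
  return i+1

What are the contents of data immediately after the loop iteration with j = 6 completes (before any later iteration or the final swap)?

5 8 14 2 20 16 19 3 12 15

pivot=15, i=-1
j=0: 5≤15, i=0, swap(0,0) ⇒ 5 8 20 16 14 2 19 3 12 15
j=1: 8≤15, i=1, swap(1,1) ⇒ 5 8 20 16 14 2 19 3 12 15
j=2: 20>15, skip
j=3: 16>15, skip
j=4: 14≤15, i=2, swap(2,4) ⇒ 5 8 14 16 20 2 19 3 12 15
j=5: 2≤15, i=3, swap(3,5) ⇒ 5 8 14 2 20 16 19 3 12 15
j=6: 19>15, skip
(after j=6) data = 5 8 14 2 20 16 19 3 12 15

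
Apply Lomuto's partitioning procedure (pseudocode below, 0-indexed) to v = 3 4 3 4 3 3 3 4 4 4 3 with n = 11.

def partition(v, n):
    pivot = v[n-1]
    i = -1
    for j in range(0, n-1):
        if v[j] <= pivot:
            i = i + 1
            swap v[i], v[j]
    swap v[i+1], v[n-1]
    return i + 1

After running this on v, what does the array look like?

3 3 3 3 3 3 4 4 4 4 4

pivot = v[10] = 3; i = -1
j=0: v[0]=3 ≤ 3 → i=0, swap v[0],v[0] (no change) → 3 4 3 4 3 3 3 4 4 4 3
j=1: v[1]=4 > 3 → no swap
j=2: v[2]=3 ≤ 3 → i=1, swap v[1],v[2] → 3 3 4 4 3 3 3 4 4 4 3
j=3: v[3]=4 > 3 → no swap
j=4: v[4]=3 ≤ 3 → i=2, swap v[2],v[4] → 3 3 3 4 4 3 3 4 4 4 3
j=5: v[5]=3 ≤ 3 → i=3, swap v[3],v[5] → 3 3 3 3 4 4 3 4 4 4 3
j=6: v[6]=3 ≤ 3 → i=4, swap v[4],v[6] → 3 3 3 3 3 4 4 4 4 4 3
j=7: v[7]=4 > 3 → no swap
j=8: v[8]=4 > 3 → no swap
j=9: v[9]=4 > 3 → no swap
final swap v[5],v[10] → 3 3 3 3 3 3 4 4 4 4 4; return 5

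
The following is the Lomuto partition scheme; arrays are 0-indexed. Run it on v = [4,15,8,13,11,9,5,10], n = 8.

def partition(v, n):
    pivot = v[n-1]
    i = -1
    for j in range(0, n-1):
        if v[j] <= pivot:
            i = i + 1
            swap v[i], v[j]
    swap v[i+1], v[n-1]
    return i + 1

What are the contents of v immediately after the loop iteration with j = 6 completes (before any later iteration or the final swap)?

pivot = v[7] = 10; i = -1
j=0: v[0]=4 ≤ 10 → i=0, swap v[0],v[0] (no change) → [4,15,8,13,11,9,5,10]
j=1: v[1]=15 > 10 → no swap
j=2: v[2]=8 ≤ 10 → i=1, swap v[1],v[2] → [4,8,15,13,11,9,5,10]
j=3: v[3]=13 > 10 → no swap
j=4: v[4]=11 > 10 → no swap
j=5: v[5]=9 ≤ 10 → i=2, swap v[2],v[5] → [4,8,9,13,11,15,5,10]
j=6: v[6]=5 ≤ 10 → i=3, swap v[3],v[6] → [4,8,9,5,11,15,13,10]
(after j=6) v = [4,8,9,5,11,15,13,10]

[4,8,9,5,11,15,13,10]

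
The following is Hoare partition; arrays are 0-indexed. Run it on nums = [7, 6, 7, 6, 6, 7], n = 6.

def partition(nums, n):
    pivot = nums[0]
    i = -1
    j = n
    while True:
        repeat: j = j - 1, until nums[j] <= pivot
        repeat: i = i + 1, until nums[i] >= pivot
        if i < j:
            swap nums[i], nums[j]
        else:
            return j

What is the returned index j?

3

pivot=7
j stops at 5 (7), i stops at 0 (7); swap ⇒ [7, 6, 7, 6, 6, 7]
j stops at 4 (6), i stops at 2 (7); swap ⇒ [7, 6, 6, 6, 7, 7]
j stops at 3, i stops at 4; i≥j ⇒ return 3. nums=[7, 6, 6, 6, 7, 7]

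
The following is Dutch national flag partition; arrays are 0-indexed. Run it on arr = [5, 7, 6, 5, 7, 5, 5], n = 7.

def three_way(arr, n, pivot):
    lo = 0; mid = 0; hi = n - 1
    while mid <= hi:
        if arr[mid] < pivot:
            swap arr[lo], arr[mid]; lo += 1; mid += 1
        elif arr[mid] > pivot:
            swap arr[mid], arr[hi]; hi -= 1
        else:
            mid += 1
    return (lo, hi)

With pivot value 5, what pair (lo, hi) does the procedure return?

pivot = 5; lo=0, mid=0, hi=6
arr[mid]=5=5: mid=1
arr[mid]=7>5: swap arr[1],arr[6]; hi=5 → [5, 5, 6, 5, 7, 5, 7]
arr[mid]=5=5: mid=2
arr[mid]=6>5: swap arr[2],arr[5]; hi=4 → [5, 5, 5, 5, 7, 6, 7]
arr[mid]=5=5: mid=3
arr[mid]=5=5: mid=4
arr[mid]=7>5: swap arr[4],arr[4]; hi=3 → [5, 5, 5, 5, 7, 6, 7]
end: lo=0, hi=3; arr = [5, 5, 5, 5, 7, 6, 7]

(0, 3)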